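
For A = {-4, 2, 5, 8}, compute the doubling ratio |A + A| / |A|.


|A| = 4.
Compute A + A by enumerating all 16 pairs.
A + A = {-8, -2, 1, 4, 7, 10, 13, 16}, so |A + A| = 8.
K = |A + A| / |A| = 8/4 = 2/1 ≈ 2.0000.
Reference: AP of size 4 gives K = 7/4 ≈ 1.7500; a fully generic set of size 4 gives K ≈ 2.5000.

|A| = 4, |A + A| = 8, K = 8/4 = 2/1.


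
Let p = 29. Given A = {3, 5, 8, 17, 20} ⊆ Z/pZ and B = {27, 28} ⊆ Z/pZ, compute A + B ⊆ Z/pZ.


Work in Z/29Z: reduce every sum a + b modulo 29.
Enumerate all 10 pairs:
a = 3: 3+27=1, 3+28=2
a = 5: 5+27=3, 5+28=4
a = 8: 8+27=6, 8+28=7
a = 17: 17+27=15, 17+28=16
a = 20: 20+27=18, 20+28=19
Distinct residues collected: {1, 2, 3, 4, 6, 7, 15, 16, 18, 19}
|A + B| = 10 (out of 29 total residues).

A + B = {1, 2, 3, 4, 6, 7, 15, 16, 18, 19}


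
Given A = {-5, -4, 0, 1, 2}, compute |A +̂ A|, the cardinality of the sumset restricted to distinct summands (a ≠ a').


Restricted sumset: A +̂ A = {a + a' : a ∈ A, a' ∈ A, a ≠ a'}.
Equivalently, take A + A and drop any sum 2a that is achievable ONLY as a + a for a ∈ A (i.e. sums representable only with equal summands).
Enumerate pairs (a, a') with a < a' (symmetric, so each unordered pair gives one sum; this covers all a ≠ a'):
  -5 + -4 = -9
  -5 + 0 = -5
  -5 + 1 = -4
  -5 + 2 = -3
  -4 + 0 = -4
  -4 + 1 = -3
  -4 + 2 = -2
  0 + 1 = 1
  0 + 2 = 2
  1 + 2 = 3
Collected distinct sums: {-9, -5, -4, -3, -2, 1, 2, 3}
|A +̂ A| = 8
(Reference bound: |A +̂ A| ≥ 2|A| - 3 for |A| ≥ 2, with |A| = 5 giving ≥ 7.)

|A +̂ A| = 8


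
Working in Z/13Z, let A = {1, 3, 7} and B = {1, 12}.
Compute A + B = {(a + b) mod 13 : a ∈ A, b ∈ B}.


Work in Z/13Z: reduce every sum a + b modulo 13.
Enumerate all 6 pairs:
a = 1: 1+1=2, 1+12=0
a = 3: 3+1=4, 3+12=2
a = 7: 7+1=8, 7+12=6
Distinct residues collected: {0, 2, 4, 6, 8}
|A + B| = 5 (out of 13 total residues).

A + B = {0, 2, 4, 6, 8}


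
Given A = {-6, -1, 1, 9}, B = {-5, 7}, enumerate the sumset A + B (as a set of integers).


A + B = {a + b : a ∈ A, b ∈ B}.
Enumerate all |A|·|B| = 4·2 = 8 pairs (a, b) and collect distinct sums.
a = -6: -6+-5=-11, -6+7=1
a = -1: -1+-5=-6, -1+7=6
a = 1: 1+-5=-4, 1+7=8
a = 9: 9+-5=4, 9+7=16
Collecting distinct sums: A + B = {-11, -6, -4, 1, 4, 6, 8, 16}
|A + B| = 8

A + B = {-11, -6, -4, 1, 4, 6, 8, 16}


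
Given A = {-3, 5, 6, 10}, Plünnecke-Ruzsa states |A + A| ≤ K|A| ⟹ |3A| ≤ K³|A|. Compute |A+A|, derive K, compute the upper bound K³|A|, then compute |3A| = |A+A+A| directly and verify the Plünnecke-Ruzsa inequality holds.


|A| = 4.
Step 1: Compute A + A by enumerating all 16 pairs.
A + A = {-6, 2, 3, 7, 10, 11, 12, 15, 16, 20}, so |A + A| = 10.
Step 2: Doubling constant K = |A + A|/|A| = 10/4 = 10/4 ≈ 2.5000.
Step 3: Plünnecke-Ruzsa gives |3A| ≤ K³·|A| = (2.5000)³ · 4 ≈ 62.5000.
Step 4: Compute 3A = A + A + A directly by enumerating all triples (a,b,c) ∈ A³; |3A| = 19.
Step 5: Check 19 ≤ 62.5000? Yes ✓.

K = 10/4, Plünnecke-Ruzsa bound K³|A| ≈ 62.5000, |3A| = 19, inequality holds.


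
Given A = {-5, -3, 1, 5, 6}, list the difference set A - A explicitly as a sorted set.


A - A = {a - a' : a, a' ∈ A}.
Compute a - a' for each ordered pair (a, a'):
a = -5: -5--5=0, -5--3=-2, -5-1=-6, -5-5=-10, -5-6=-11
a = -3: -3--5=2, -3--3=0, -3-1=-4, -3-5=-8, -3-6=-9
a = 1: 1--5=6, 1--3=4, 1-1=0, 1-5=-4, 1-6=-5
a = 5: 5--5=10, 5--3=8, 5-1=4, 5-5=0, 5-6=-1
a = 6: 6--5=11, 6--3=9, 6-1=5, 6-5=1, 6-6=0
Collecting distinct values (and noting 0 appears from a-a):
A - A = {-11, -10, -9, -8, -6, -5, -4, -2, -1, 0, 1, 2, 4, 5, 6, 8, 9, 10, 11}
|A - A| = 19

A - A = {-11, -10, -9, -8, -6, -5, -4, -2, -1, 0, 1, 2, 4, 5, 6, 8, 9, 10, 11}


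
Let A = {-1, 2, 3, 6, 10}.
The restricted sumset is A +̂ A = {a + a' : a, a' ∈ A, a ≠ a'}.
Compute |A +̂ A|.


Restricted sumset: A +̂ A = {a + a' : a ∈ A, a' ∈ A, a ≠ a'}.
Equivalently, take A + A and drop any sum 2a that is achievable ONLY as a + a for a ∈ A (i.e. sums representable only with equal summands).
Enumerate pairs (a, a') with a < a' (symmetric, so each unordered pair gives one sum; this covers all a ≠ a'):
  -1 + 2 = 1
  -1 + 3 = 2
  -1 + 6 = 5
  -1 + 10 = 9
  2 + 3 = 5
  2 + 6 = 8
  2 + 10 = 12
  3 + 6 = 9
  3 + 10 = 13
  6 + 10 = 16
Collected distinct sums: {1, 2, 5, 8, 9, 12, 13, 16}
|A +̂ A| = 8
(Reference bound: |A +̂ A| ≥ 2|A| - 3 for |A| ≥ 2, with |A| = 5 giving ≥ 7.)

|A +̂ A| = 8


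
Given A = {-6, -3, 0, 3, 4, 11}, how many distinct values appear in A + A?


A + A = {a + a' : a, a' ∈ A}; |A| = 6.
General bounds: 2|A| - 1 ≤ |A + A| ≤ |A|(|A|+1)/2, i.e. 11 ≤ |A + A| ≤ 21.
Lower bound 2|A|-1 is attained iff A is an arithmetic progression.
Enumerate sums a + a' for a ≤ a' (symmetric, so this suffices):
a = -6: -6+-6=-12, -6+-3=-9, -6+0=-6, -6+3=-3, -6+4=-2, -6+11=5
a = -3: -3+-3=-6, -3+0=-3, -3+3=0, -3+4=1, -3+11=8
a = 0: 0+0=0, 0+3=3, 0+4=4, 0+11=11
a = 3: 3+3=6, 3+4=7, 3+11=14
a = 4: 4+4=8, 4+11=15
a = 11: 11+11=22
Distinct sums: {-12, -9, -6, -3, -2, 0, 1, 3, 4, 5, 6, 7, 8, 11, 14, 15, 22}
|A + A| = 17

|A + A| = 17


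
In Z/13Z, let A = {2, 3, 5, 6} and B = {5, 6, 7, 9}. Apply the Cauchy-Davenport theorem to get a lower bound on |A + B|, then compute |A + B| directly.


Cauchy-Davenport: |A + B| ≥ min(p, |A| + |B| - 1) for A, B nonempty in Z/pZ.
|A| = 4, |B| = 4, p = 13.
CD lower bound = min(13, 4 + 4 - 1) = min(13, 7) = 7.
Compute A + B mod 13 directly:
a = 2: 2+5=7, 2+6=8, 2+7=9, 2+9=11
a = 3: 3+5=8, 3+6=9, 3+7=10, 3+9=12
a = 5: 5+5=10, 5+6=11, 5+7=12, 5+9=1
a = 6: 6+5=11, 6+6=12, 6+7=0, 6+9=2
A + B = {0, 1, 2, 7, 8, 9, 10, 11, 12}, so |A + B| = 9.
Verify: 9 ≥ 7? Yes ✓.

CD lower bound = 7, actual |A + B| = 9.


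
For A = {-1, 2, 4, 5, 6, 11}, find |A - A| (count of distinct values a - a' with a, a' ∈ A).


A - A = {a - a' : a, a' ∈ A}; |A| = 6.
Bounds: 2|A|-1 ≤ |A - A| ≤ |A|² - |A| + 1, i.e. 11 ≤ |A - A| ≤ 31.
Note: 0 ∈ A - A always (from a - a). The set is symmetric: if d ∈ A - A then -d ∈ A - A.
Enumerate nonzero differences d = a - a' with a > a' (then include -d):
Positive differences: {1, 2, 3, 4, 5, 6, 7, 9, 12}
Full difference set: {0} ∪ (positive diffs) ∪ (negative diffs).
|A - A| = 1 + 2·9 = 19 (matches direct enumeration: 19).

|A - A| = 19


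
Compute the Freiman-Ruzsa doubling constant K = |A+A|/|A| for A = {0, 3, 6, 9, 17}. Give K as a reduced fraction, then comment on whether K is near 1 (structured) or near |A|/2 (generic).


|A| = 5.
Compute A + A by enumerating all 25 pairs.
A + A = {0, 3, 6, 9, 12, 15, 17, 18, 20, 23, 26, 34}, so |A + A| = 12.
K = |A + A| / |A| = 12/5 (already in lowest terms) ≈ 2.4000.
Reference: AP of size 5 gives K = 9/5 ≈ 1.8000; a fully generic set of size 5 gives K ≈ 3.0000.

|A| = 5, |A + A| = 12, K = 12/5.


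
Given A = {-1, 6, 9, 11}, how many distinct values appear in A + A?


A + A = {a + a' : a, a' ∈ A}; |A| = 4.
General bounds: 2|A| - 1 ≤ |A + A| ≤ |A|(|A|+1)/2, i.e. 7 ≤ |A + A| ≤ 10.
Lower bound 2|A|-1 is attained iff A is an arithmetic progression.
Enumerate sums a + a' for a ≤ a' (symmetric, so this suffices):
a = -1: -1+-1=-2, -1+6=5, -1+9=8, -1+11=10
a = 6: 6+6=12, 6+9=15, 6+11=17
a = 9: 9+9=18, 9+11=20
a = 11: 11+11=22
Distinct sums: {-2, 5, 8, 10, 12, 15, 17, 18, 20, 22}
|A + A| = 10

|A + A| = 10


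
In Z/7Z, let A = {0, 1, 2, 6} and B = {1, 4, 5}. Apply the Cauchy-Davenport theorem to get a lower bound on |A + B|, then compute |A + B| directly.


Cauchy-Davenport: |A + B| ≥ min(p, |A| + |B| - 1) for A, B nonempty in Z/pZ.
|A| = 4, |B| = 3, p = 7.
CD lower bound = min(7, 4 + 3 - 1) = min(7, 6) = 6.
Compute A + B mod 7 directly:
a = 0: 0+1=1, 0+4=4, 0+5=5
a = 1: 1+1=2, 1+4=5, 1+5=6
a = 2: 2+1=3, 2+4=6, 2+5=0
a = 6: 6+1=0, 6+4=3, 6+5=4
A + B = {0, 1, 2, 3, 4, 5, 6}, so |A + B| = 7.
Verify: 7 ≥ 6? Yes ✓.

CD lower bound = 6, actual |A + B| = 7.


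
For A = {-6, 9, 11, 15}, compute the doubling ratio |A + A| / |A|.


|A| = 4.
Compute A + A by enumerating all 16 pairs.
A + A = {-12, 3, 5, 9, 18, 20, 22, 24, 26, 30}, so |A + A| = 10.
K = |A + A| / |A| = 10/4 = 5/2 ≈ 2.5000.
Reference: AP of size 4 gives K = 7/4 ≈ 1.7500; a fully generic set of size 4 gives K ≈ 2.5000.

|A| = 4, |A + A| = 10, K = 10/4 = 5/2.


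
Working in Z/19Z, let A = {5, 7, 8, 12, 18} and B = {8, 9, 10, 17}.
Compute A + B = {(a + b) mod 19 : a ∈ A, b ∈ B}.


Work in Z/19Z: reduce every sum a + b modulo 19.
Enumerate all 20 pairs:
a = 5: 5+8=13, 5+9=14, 5+10=15, 5+17=3
a = 7: 7+8=15, 7+9=16, 7+10=17, 7+17=5
a = 8: 8+8=16, 8+9=17, 8+10=18, 8+17=6
a = 12: 12+8=1, 12+9=2, 12+10=3, 12+17=10
a = 18: 18+8=7, 18+9=8, 18+10=9, 18+17=16
Distinct residues collected: {1, 2, 3, 5, 6, 7, 8, 9, 10, 13, 14, 15, 16, 17, 18}
|A + B| = 15 (out of 19 total residues).

A + B = {1, 2, 3, 5, 6, 7, 8, 9, 10, 13, 14, 15, 16, 17, 18}


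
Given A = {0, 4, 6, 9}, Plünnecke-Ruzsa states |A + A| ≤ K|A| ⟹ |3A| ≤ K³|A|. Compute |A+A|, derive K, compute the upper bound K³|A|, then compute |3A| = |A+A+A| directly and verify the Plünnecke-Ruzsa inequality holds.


|A| = 4.
Step 1: Compute A + A by enumerating all 16 pairs.
A + A = {0, 4, 6, 8, 9, 10, 12, 13, 15, 18}, so |A + A| = 10.
Step 2: Doubling constant K = |A + A|/|A| = 10/4 = 10/4 ≈ 2.5000.
Step 3: Plünnecke-Ruzsa gives |3A| ≤ K³·|A| = (2.5000)³ · 4 ≈ 62.5000.
Step 4: Compute 3A = A + A + A directly by enumerating all triples (a,b,c) ∈ A³; |3A| = 18.
Step 5: Check 18 ≤ 62.5000? Yes ✓.

K = 10/4, Plünnecke-Ruzsa bound K³|A| ≈ 62.5000, |3A| = 18, inequality holds.


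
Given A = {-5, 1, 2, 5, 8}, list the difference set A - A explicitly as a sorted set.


A - A = {a - a' : a, a' ∈ A}.
Compute a - a' for each ordered pair (a, a'):
a = -5: -5--5=0, -5-1=-6, -5-2=-7, -5-5=-10, -5-8=-13
a = 1: 1--5=6, 1-1=0, 1-2=-1, 1-5=-4, 1-8=-7
a = 2: 2--5=7, 2-1=1, 2-2=0, 2-5=-3, 2-8=-6
a = 5: 5--5=10, 5-1=4, 5-2=3, 5-5=0, 5-8=-3
a = 8: 8--5=13, 8-1=7, 8-2=6, 8-5=3, 8-8=0
Collecting distinct values (and noting 0 appears from a-a):
A - A = {-13, -10, -7, -6, -4, -3, -1, 0, 1, 3, 4, 6, 7, 10, 13}
|A - A| = 15

A - A = {-13, -10, -7, -6, -4, -3, -1, 0, 1, 3, 4, 6, 7, 10, 13}


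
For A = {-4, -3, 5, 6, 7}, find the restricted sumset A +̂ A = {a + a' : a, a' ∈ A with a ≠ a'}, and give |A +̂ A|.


Restricted sumset: A +̂ A = {a + a' : a ∈ A, a' ∈ A, a ≠ a'}.
Equivalently, take A + A and drop any sum 2a that is achievable ONLY as a + a for a ∈ A (i.e. sums representable only with equal summands).
Enumerate pairs (a, a') with a < a' (symmetric, so each unordered pair gives one sum; this covers all a ≠ a'):
  -4 + -3 = -7
  -4 + 5 = 1
  -4 + 6 = 2
  -4 + 7 = 3
  -3 + 5 = 2
  -3 + 6 = 3
  -3 + 7 = 4
  5 + 6 = 11
  5 + 7 = 12
  6 + 7 = 13
Collected distinct sums: {-7, 1, 2, 3, 4, 11, 12, 13}
|A +̂ A| = 8
(Reference bound: |A +̂ A| ≥ 2|A| - 3 for |A| ≥ 2, with |A| = 5 giving ≥ 7.)

|A +̂ A| = 8


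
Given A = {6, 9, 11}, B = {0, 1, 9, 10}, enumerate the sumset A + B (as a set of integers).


A + B = {a + b : a ∈ A, b ∈ B}.
Enumerate all |A|·|B| = 3·4 = 12 pairs (a, b) and collect distinct sums.
a = 6: 6+0=6, 6+1=7, 6+9=15, 6+10=16
a = 9: 9+0=9, 9+1=10, 9+9=18, 9+10=19
a = 11: 11+0=11, 11+1=12, 11+9=20, 11+10=21
Collecting distinct sums: A + B = {6, 7, 9, 10, 11, 12, 15, 16, 18, 19, 20, 21}
|A + B| = 12

A + B = {6, 7, 9, 10, 11, 12, 15, 16, 18, 19, 20, 21}


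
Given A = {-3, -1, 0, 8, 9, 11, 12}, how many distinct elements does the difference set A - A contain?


A - A = {a - a' : a, a' ∈ A}; |A| = 7.
Bounds: 2|A|-1 ≤ |A - A| ≤ |A|² - |A| + 1, i.e. 13 ≤ |A - A| ≤ 43.
Note: 0 ∈ A - A always (from a - a). The set is symmetric: if d ∈ A - A then -d ∈ A - A.
Enumerate nonzero differences d = a - a' with a > a' (then include -d):
Positive differences: {1, 2, 3, 4, 8, 9, 10, 11, 12, 13, 14, 15}
Full difference set: {0} ∪ (positive diffs) ∪ (negative diffs).
|A - A| = 1 + 2·12 = 25 (matches direct enumeration: 25).

|A - A| = 25


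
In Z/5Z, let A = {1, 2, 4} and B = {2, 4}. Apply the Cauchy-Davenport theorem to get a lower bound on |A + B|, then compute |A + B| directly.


Cauchy-Davenport: |A + B| ≥ min(p, |A| + |B| - 1) for A, B nonempty in Z/pZ.
|A| = 3, |B| = 2, p = 5.
CD lower bound = min(5, 3 + 2 - 1) = min(5, 4) = 4.
Compute A + B mod 5 directly:
a = 1: 1+2=3, 1+4=0
a = 2: 2+2=4, 2+4=1
a = 4: 4+2=1, 4+4=3
A + B = {0, 1, 3, 4}, so |A + B| = 4.
Verify: 4 ≥ 4? Yes ✓.

CD lower bound = 4, actual |A + B| = 4.


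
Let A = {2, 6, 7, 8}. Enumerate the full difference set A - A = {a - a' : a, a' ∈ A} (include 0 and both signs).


A - A = {a - a' : a, a' ∈ A}.
Compute a - a' for each ordered pair (a, a'):
a = 2: 2-2=0, 2-6=-4, 2-7=-5, 2-8=-6
a = 6: 6-2=4, 6-6=0, 6-7=-1, 6-8=-2
a = 7: 7-2=5, 7-6=1, 7-7=0, 7-8=-1
a = 8: 8-2=6, 8-6=2, 8-7=1, 8-8=0
Collecting distinct values (and noting 0 appears from a-a):
A - A = {-6, -5, -4, -2, -1, 0, 1, 2, 4, 5, 6}
|A - A| = 11

A - A = {-6, -5, -4, -2, -1, 0, 1, 2, 4, 5, 6}


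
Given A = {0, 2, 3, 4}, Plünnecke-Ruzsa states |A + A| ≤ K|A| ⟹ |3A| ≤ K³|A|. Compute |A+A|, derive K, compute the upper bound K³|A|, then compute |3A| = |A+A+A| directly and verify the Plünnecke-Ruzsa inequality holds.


|A| = 4.
Step 1: Compute A + A by enumerating all 16 pairs.
A + A = {0, 2, 3, 4, 5, 6, 7, 8}, so |A + A| = 8.
Step 2: Doubling constant K = |A + A|/|A| = 8/4 = 8/4 ≈ 2.0000.
Step 3: Plünnecke-Ruzsa gives |3A| ≤ K³·|A| = (2.0000)³ · 4 ≈ 32.0000.
Step 4: Compute 3A = A + A + A directly by enumerating all triples (a,b,c) ∈ A³; |3A| = 12.
Step 5: Check 12 ≤ 32.0000? Yes ✓.

K = 8/4, Plünnecke-Ruzsa bound K³|A| ≈ 32.0000, |3A| = 12, inequality holds.


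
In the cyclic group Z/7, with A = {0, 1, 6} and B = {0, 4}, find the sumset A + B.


Work in Z/7Z: reduce every sum a + b modulo 7.
Enumerate all 6 pairs:
a = 0: 0+0=0, 0+4=4
a = 1: 1+0=1, 1+4=5
a = 6: 6+0=6, 6+4=3
Distinct residues collected: {0, 1, 3, 4, 5, 6}
|A + B| = 6 (out of 7 total residues).

A + B = {0, 1, 3, 4, 5, 6}


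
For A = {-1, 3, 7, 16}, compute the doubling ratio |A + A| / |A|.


|A| = 4.
Compute A + A by enumerating all 16 pairs.
A + A = {-2, 2, 6, 10, 14, 15, 19, 23, 32}, so |A + A| = 9.
K = |A + A| / |A| = 9/4 (already in lowest terms) ≈ 2.2500.
Reference: AP of size 4 gives K = 7/4 ≈ 1.7500; a fully generic set of size 4 gives K ≈ 2.5000.

|A| = 4, |A + A| = 9, K = 9/4.


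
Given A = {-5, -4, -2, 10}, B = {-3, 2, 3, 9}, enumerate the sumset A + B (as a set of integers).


A + B = {a + b : a ∈ A, b ∈ B}.
Enumerate all |A|·|B| = 4·4 = 16 pairs (a, b) and collect distinct sums.
a = -5: -5+-3=-8, -5+2=-3, -5+3=-2, -5+9=4
a = -4: -4+-3=-7, -4+2=-2, -4+3=-1, -4+9=5
a = -2: -2+-3=-5, -2+2=0, -2+3=1, -2+9=7
a = 10: 10+-3=7, 10+2=12, 10+3=13, 10+9=19
Collecting distinct sums: A + B = {-8, -7, -5, -3, -2, -1, 0, 1, 4, 5, 7, 12, 13, 19}
|A + B| = 14

A + B = {-8, -7, -5, -3, -2, -1, 0, 1, 4, 5, 7, 12, 13, 19}


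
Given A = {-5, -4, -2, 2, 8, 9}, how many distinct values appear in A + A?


A + A = {a + a' : a, a' ∈ A}; |A| = 6.
General bounds: 2|A| - 1 ≤ |A + A| ≤ |A|(|A|+1)/2, i.e. 11 ≤ |A + A| ≤ 21.
Lower bound 2|A|-1 is attained iff A is an arithmetic progression.
Enumerate sums a + a' for a ≤ a' (symmetric, so this suffices):
a = -5: -5+-5=-10, -5+-4=-9, -5+-2=-7, -5+2=-3, -5+8=3, -5+9=4
a = -4: -4+-4=-8, -4+-2=-6, -4+2=-2, -4+8=4, -4+9=5
a = -2: -2+-2=-4, -2+2=0, -2+8=6, -2+9=7
a = 2: 2+2=4, 2+8=10, 2+9=11
a = 8: 8+8=16, 8+9=17
a = 9: 9+9=18
Distinct sums: {-10, -9, -8, -7, -6, -4, -3, -2, 0, 3, 4, 5, 6, 7, 10, 11, 16, 17, 18}
|A + A| = 19

|A + A| = 19


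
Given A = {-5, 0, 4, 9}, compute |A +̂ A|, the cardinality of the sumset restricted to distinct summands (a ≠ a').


Restricted sumset: A +̂ A = {a + a' : a ∈ A, a' ∈ A, a ≠ a'}.
Equivalently, take A + A and drop any sum 2a that is achievable ONLY as a + a for a ∈ A (i.e. sums representable only with equal summands).
Enumerate pairs (a, a') with a < a' (symmetric, so each unordered pair gives one sum; this covers all a ≠ a'):
  -5 + 0 = -5
  -5 + 4 = -1
  -5 + 9 = 4
  0 + 4 = 4
  0 + 9 = 9
  4 + 9 = 13
Collected distinct sums: {-5, -1, 4, 9, 13}
|A +̂ A| = 5
(Reference bound: |A +̂ A| ≥ 2|A| - 3 for |A| ≥ 2, with |A| = 4 giving ≥ 5.)

|A +̂ A| = 5


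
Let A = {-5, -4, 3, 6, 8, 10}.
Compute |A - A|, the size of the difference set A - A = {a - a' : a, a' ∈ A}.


A - A = {a - a' : a, a' ∈ A}; |A| = 6.
Bounds: 2|A|-1 ≤ |A - A| ≤ |A|² - |A| + 1, i.e. 11 ≤ |A - A| ≤ 31.
Note: 0 ∈ A - A always (from a - a). The set is symmetric: if d ∈ A - A then -d ∈ A - A.
Enumerate nonzero differences d = a - a' with a > a' (then include -d):
Positive differences: {1, 2, 3, 4, 5, 7, 8, 10, 11, 12, 13, 14, 15}
Full difference set: {0} ∪ (positive diffs) ∪ (negative diffs).
|A - A| = 1 + 2·13 = 27 (matches direct enumeration: 27).

|A - A| = 27


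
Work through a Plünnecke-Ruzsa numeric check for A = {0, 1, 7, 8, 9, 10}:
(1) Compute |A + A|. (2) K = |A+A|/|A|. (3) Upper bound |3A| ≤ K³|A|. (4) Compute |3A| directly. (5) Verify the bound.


|A| = 6.
Step 1: Compute A + A by enumerating all 36 pairs.
A + A = {0, 1, 2, 7, 8, 9, 10, 11, 14, 15, 16, 17, 18, 19, 20}, so |A + A| = 15.
Step 2: Doubling constant K = |A + A|/|A| = 15/6 = 15/6 ≈ 2.5000.
Step 3: Plünnecke-Ruzsa gives |3A| ≤ K³·|A| = (2.5000)³ · 6 ≈ 93.7500.
Step 4: Compute 3A = A + A + A directly by enumerating all triples (a,b,c) ∈ A³; |3A| = 27.
Step 5: Check 27 ≤ 93.7500? Yes ✓.

K = 15/6, Plünnecke-Ruzsa bound K³|A| ≈ 93.7500, |3A| = 27, inequality holds.


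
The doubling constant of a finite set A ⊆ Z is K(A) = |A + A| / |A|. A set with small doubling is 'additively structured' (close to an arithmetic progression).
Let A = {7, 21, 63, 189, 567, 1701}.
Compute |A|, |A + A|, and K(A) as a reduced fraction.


|A| = 6.
Compute A + A by enumerating all 36 pairs.
A + A = {14, 28, 42, 70, 84, 126, 196, 210, 252, 378, 574, 588, 630, 756, 1134, 1708, 1722, 1764, 1890, 2268, 3402}, so |A + A| = 21.
K = |A + A| / |A| = 21/6 = 7/2 ≈ 3.5000.
Reference: AP of size 6 gives K = 11/6 ≈ 1.8333; a fully generic set of size 6 gives K ≈ 3.5000.

|A| = 6, |A + A| = 21, K = 21/6 = 7/2.


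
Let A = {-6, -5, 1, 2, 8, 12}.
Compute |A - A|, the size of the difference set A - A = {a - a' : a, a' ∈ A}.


A - A = {a - a' : a, a' ∈ A}; |A| = 6.
Bounds: 2|A|-1 ≤ |A - A| ≤ |A|² - |A| + 1, i.e. 11 ≤ |A - A| ≤ 31.
Note: 0 ∈ A - A always (from a - a). The set is symmetric: if d ∈ A - A then -d ∈ A - A.
Enumerate nonzero differences d = a - a' with a > a' (then include -d):
Positive differences: {1, 4, 6, 7, 8, 10, 11, 13, 14, 17, 18}
Full difference set: {0} ∪ (positive diffs) ∪ (negative diffs).
|A - A| = 1 + 2·11 = 23 (matches direct enumeration: 23).

|A - A| = 23


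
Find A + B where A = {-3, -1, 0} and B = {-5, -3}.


A + B = {a + b : a ∈ A, b ∈ B}.
Enumerate all |A|·|B| = 3·2 = 6 pairs (a, b) and collect distinct sums.
a = -3: -3+-5=-8, -3+-3=-6
a = -1: -1+-5=-6, -1+-3=-4
a = 0: 0+-5=-5, 0+-3=-3
Collecting distinct sums: A + B = {-8, -6, -5, -4, -3}
|A + B| = 5

A + B = {-8, -6, -5, -4, -3}


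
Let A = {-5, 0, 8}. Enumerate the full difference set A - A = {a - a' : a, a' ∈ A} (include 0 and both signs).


A - A = {a - a' : a, a' ∈ A}.
Compute a - a' for each ordered pair (a, a'):
a = -5: -5--5=0, -5-0=-5, -5-8=-13
a = 0: 0--5=5, 0-0=0, 0-8=-8
a = 8: 8--5=13, 8-0=8, 8-8=0
Collecting distinct values (and noting 0 appears from a-a):
A - A = {-13, -8, -5, 0, 5, 8, 13}
|A - A| = 7

A - A = {-13, -8, -5, 0, 5, 8, 13}


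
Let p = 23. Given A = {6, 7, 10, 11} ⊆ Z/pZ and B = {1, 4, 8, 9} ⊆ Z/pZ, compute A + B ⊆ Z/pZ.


Work in Z/23Z: reduce every sum a + b modulo 23.
Enumerate all 16 pairs:
a = 6: 6+1=7, 6+4=10, 6+8=14, 6+9=15
a = 7: 7+1=8, 7+4=11, 7+8=15, 7+9=16
a = 10: 10+1=11, 10+4=14, 10+8=18, 10+9=19
a = 11: 11+1=12, 11+4=15, 11+8=19, 11+9=20
Distinct residues collected: {7, 8, 10, 11, 12, 14, 15, 16, 18, 19, 20}
|A + B| = 11 (out of 23 total residues).

A + B = {7, 8, 10, 11, 12, 14, 15, 16, 18, 19, 20}


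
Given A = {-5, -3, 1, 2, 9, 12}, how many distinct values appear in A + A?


A + A = {a + a' : a, a' ∈ A}; |A| = 6.
General bounds: 2|A| - 1 ≤ |A + A| ≤ |A|(|A|+1)/2, i.e. 11 ≤ |A + A| ≤ 21.
Lower bound 2|A|-1 is attained iff A is an arithmetic progression.
Enumerate sums a + a' for a ≤ a' (symmetric, so this suffices):
a = -5: -5+-5=-10, -5+-3=-8, -5+1=-4, -5+2=-3, -5+9=4, -5+12=7
a = -3: -3+-3=-6, -3+1=-2, -3+2=-1, -3+9=6, -3+12=9
a = 1: 1+1=2, 1+2=3, 1+9=10, 1+12=13
a = 2: 2+2=4, 2+9=11, 2+12=14
a = 9: 9+9=18, 9+12=21
a = 12: 12+12=24
Distinct sums: {-10, -8, -6, -4, -3, -2, -1, 2, 3, 4, 6, 7, 9, 10, 11, 13, 14, 18, 21, 24}
|A + A| = 20

|A + A| = 20


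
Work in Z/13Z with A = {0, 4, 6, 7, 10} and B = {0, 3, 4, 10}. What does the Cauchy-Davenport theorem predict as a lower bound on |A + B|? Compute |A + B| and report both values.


Cauchy-Davenport: |A + B| ≥ min(p, |A| + |B| - 1) for A, B nonempty in Z/pZ.
|A| = 5, |B| = 4, p = 13.
CD lower bound = min(13, 5 + 4 - 1) = min(13, 8) = 8.
Compute A + B mod 13 directly:
a = 0: 0+0=0, 0+3=3, 0+4=4, 0+10=10
a = 4: 4+0=4, 4+3=7, 4+4=8, 4+10=1
a = 6: 6+0=6, 6+3=9, 6+4=10, 6+10=3
a = 7: 7+0=7, 7+3=10, 7+4=11, 7+10=4
a = 10: 10+0=10, 10+3=0, 10+4=1, 10+10=7
A + B = {0, 1, 3, 4, 6, 7, 8, 9, 10, 11}, so |A + B| = 10.
Verify: 10 ≥ 8? Yes ✓.

CD lower bound = 8, actual |A + B| = 10.


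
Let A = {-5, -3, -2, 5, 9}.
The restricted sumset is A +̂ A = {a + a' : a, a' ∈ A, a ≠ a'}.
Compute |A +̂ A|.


Restricted sumset: A +̂ A = {a + a' : a ∈ A, a' ∈ A, a ≠ a'}.
Equivalently, take A + A and drop any sum 2a that is achievable ONLY as a + a for a ∈ A (i.e. sums representable only with equal summands).
Enumerate pairs (a, a') with a < a' (symmetric, so each unordered pair gives one sum; this covers all a ≠ a'):
  -5 + -3 = -8
  -5 + -2 = -7
  -5 + 5 = 0
  -5 + 9 = 4
  -3 + -2 = -5
  -3 + 5 = 2
  -3 + 9 = 6
  -2 + 5 = 3
  -2 + 9 = 7
  5 + 9 = 14
Collected distinct sums: {-8, -7, -5, 0, 2, 3, 4, 6, 7, 14}
|A +̂ A| = 10
(Reference bound: |A +̂ A| ≥ 2|A| - 3 for |A| ≥ 2, with |A| = 5 giving ≥ 7.)

|A +̂ A| = 10


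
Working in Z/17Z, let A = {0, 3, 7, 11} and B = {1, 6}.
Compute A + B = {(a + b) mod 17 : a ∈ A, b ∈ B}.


Work in Z/17Z: reduce every sum a + b modulo 17.
Enumerate all 8 pairs:
a = 0: 0+1=1, 0+6=6
a = 3: 3+1=4, 3+6=9
a = 7: 7+1=8, 7+6=13
a = 11: 11+1=12, 11+6=0
Distinct residues collected: {0, 1, 4, 6, 8, 9, 12, 13}
|A + B| = 8 (out of 17 total residues).

A + B = {0, 1, 4, 6, 8, 9, 12, 13}


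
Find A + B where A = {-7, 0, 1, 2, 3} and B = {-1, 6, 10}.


A + B = {a + b : a ∈ A, b ∈ B}.
Enumerate all |A|·|B| = 5·3 = 15 pairs (a, b) and collect distinct sums.
a = -7: -7+-1=-8, -7+6=-1, -7+10=3
a = 0: 0+-1=-1, 0+6=6, 0+10=10
a = 1: 1+-1=0, 1+6=7, 1+10=11
a = 2: 2+-1=1, 2+6=8, 2+10=12
a = 3: 3+-1=2, 3+6=9, 3+10=13
Collecting distinct sums: A + B = {-8, -1, 0, 1, 2, 3, 6, 7, 8, 9, 10, 11, 12, 13}
|A + B| = 14

A + B = {-8, -1, 0, 1, 2, 3, 6, 7, 8, 9, 10, 11, 12, 13}


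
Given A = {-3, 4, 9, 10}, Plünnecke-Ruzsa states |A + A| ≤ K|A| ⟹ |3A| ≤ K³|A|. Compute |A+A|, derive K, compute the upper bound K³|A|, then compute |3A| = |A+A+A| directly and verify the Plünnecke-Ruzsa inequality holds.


|A| = 4.
Step 1: Compute A + A by enumerating all 16 pairs.
A + A = {-6, 1, 6, 7, 8, 13, 14, 18, 19, 20}, so |A + A| = 10.
Step 2: Doubling constant K = |A + A|/|A| = 10/4 = 10/4 ≈ 2.5000.
Step 3: Plünnecke-Ruzsa gives |3A| ≤ K³·|A| = (2.5000)³ · 4 ≈ 62.5000.
Step 4: Compute 3A = A + A + A directly by enumerating all triples (a,b,c) ∈ A³; |3A| = 19.
Step 5: Check 19 ≤ 62.5000? Yes ✓.

K = 10/4, Plünnecke-Ruzsa bound K³|A| ≈ 62.5000, |3A| = 19, inequality holds.


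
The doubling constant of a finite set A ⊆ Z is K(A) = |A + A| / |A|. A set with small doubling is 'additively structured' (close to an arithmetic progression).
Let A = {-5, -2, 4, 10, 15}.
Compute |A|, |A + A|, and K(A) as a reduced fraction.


|A| = 5.
Compute A + A by enumerating all 25 pairs.
A + A = {-10, -7, -4, -1, 2, 5, 8, 10, 13, 14, 19, 20, 25, 30}, so |A + A| = 14.
K = |A + A| / |A| = 14/5 (already in lowest terms) ≈ 2.8000.
Reference: AP of size 5 gives K = 9/5 ≈ 1.8000; a fully generic set of size 5 gives K ≈ 3.0000.

|A| = 5, |A + A| = 14, K = 14/5.


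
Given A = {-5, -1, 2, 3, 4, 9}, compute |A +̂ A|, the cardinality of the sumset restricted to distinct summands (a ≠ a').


Restricted sumset: A +̂ A = {a + a' : a ∈ A, a' ∈ A, a ≠ a'}.
Equivalently, take A + A and drop any sum 2a that is achievable ONLY as a + a for a ∈ A (i.e. sums representable only with equal summands).
Enumerate pairs (a, a') with a < a' (symmetric, so each unordered pair gives one sum; this covers all a ≠ a'):
  -5 + -1 = -6
  -5 + 2 = -3
  -5 + 3 = -2
  -5 + 4 = -1
  -5 + 9 = 4
  -1 + 2 = 1
  -1 + 3 = 2
  -1 + 4 = 3
  -1 + 9 = 8
  2 + 3 = 5
  2 + 4 = 6
  2 + 9 = 11
  3 + 4 = 7
  3 + 9 = 12
  4 + 9 = 13
Collected distinct sums: {-6, -3, -2, -1, 1, 2, 3, 4, 5, 6, 7, 8, 11, 12, 13}
|A +̂ A| = 15
(Reference bound: |A +̂ A| ≥ 2|A| - 3 for |A| ≥ 2, with |A| = 6 giving ≥ 9.)

|A +̂ A| = 15


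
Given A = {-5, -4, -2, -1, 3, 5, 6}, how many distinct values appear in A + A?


A + A = {a + a' : a, a' ∈ A}; |A| = 7.
General bounds: 2|A| - 1 ≤ |A + A| ≤ |A|(|A|+1)/2, i.e. 13 ≤ |A + A| ≤ 28.
Lower bound 2|A|-1 is attained iff A is an arithmetic progression.
Enumerate sums a + a' for a ≤ a' (symmetric, so this suffices):
a = -5: -5+-5=-10, -5+-4=-9, -5+-2=-7, -5+-1=-6, -5+3=-2, -5+5=0, -5+6=1
a = -4: -4+-4=-8, -4+-2=-6, -4+-1=-5, -4+3=-1, -4+5=1, -4+6=2
a = -2: -2+-2=-4, -2+-1=-3, -2+3=1, -2+5=3, -2+6=4
a = -1: -1+-1=-2, -1+3=2, -1+5=4, -1+6=5
a = 3: 3+3=6, 3+5=8, 3+6=9
a = 5: 5+5=10, 5+6=11
a = 6: 6+6=12
Distinct sums: {-10, -9, -8, -7, -6, -5, -4, -3, -2, -1, 0, 1, 2, 3, 4, 5, 6, 8, 9, 10, 11, 12}
|A + A| = 22

|A + A| = 22


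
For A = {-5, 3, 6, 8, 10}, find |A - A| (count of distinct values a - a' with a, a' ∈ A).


A - A = {a - a' : a, a' ∈ A}; |A| = 5.
Bounds: 2|A|-1 ≤ |A - A| ≤ |A|² - |A| + 1, i.e. 9 ≤ |A - A| ≤ 21.
Note: 0 ∈ A - A always (from a - a). The set is symmetric: if d ∈ A - A then -d ∈ A - A.
Enumerate nonzero differences d = a - a' with a > a' (then include -d):
Positive differences: {2, 3, 4, 5, 7, 8, 11, 13, 15}
Full difference set: {0} ∪ (positive diffs) ∪ (negative diffs).
|A - A| = 1 + 2·9 = 19 (matches direct enumeration: 19).

|A - A| = 19


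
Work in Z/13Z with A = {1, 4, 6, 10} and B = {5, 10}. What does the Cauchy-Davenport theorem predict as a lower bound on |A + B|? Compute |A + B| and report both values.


Cauchy-Davenport: |A + B| ≥ min(p, |A| + |B| - 1) for A, B nonempty in Z/pZ.
|A| = 4, |B| = 2, p = 13.
CD lower bound = min(13, 4 + 2 - 1) = min(13, 5) = 5.
Compute A + B mod 13 directly:
a = 1: 1+5=6, 1+10=11
a = 4: 4+5=9, 4+10=1
a = 6: 6+5=11, 6+10=3
a = 10: 10+5=2, 10+10=7
A + B = {1, 2, 3, 6, 7, 9, 11}, so |A + B| = 7.
Verify: 7 ≥ 5? Yes ✓.

CD lower bound = 5, actual |A + B| = 7.


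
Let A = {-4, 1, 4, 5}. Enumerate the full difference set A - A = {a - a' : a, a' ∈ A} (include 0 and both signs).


A - A = {a - a' : a, a' ∈ A}.
Compute a - a' for each ordered pair (a, a'):
a = -4: -4--4=0, -4-1=-5, -4-4=-8, -4-5=-9
a = 1: 1--4=5, 1-1=0, 1-4=-3, 1-5=-4
a = 4: 4--4=8, 4-1=3, 4-4=0, 4-5=-1
a = 5: 5--4=9, 5-1=4, 5-4=1, 5-5=0
Collecting distinct values (and noting 0 appears from a-a):
A - A = {-9, -8, -5, -4, -3, -1, 0, 1, 3, 4, 5, 8, 9}
|A - A| = 13

A - A = {-9, -8, -5, -4, -3, -1, 0, 1, 3, 4, 5, 8, 9}


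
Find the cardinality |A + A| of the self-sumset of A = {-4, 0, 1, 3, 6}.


A + A = {a + a' : a, a' ∈ A}; |A| = 5.
General bounds: 2|A| - 1 ≤ |A + A| ≤ |A|(|A|+1)/2, i.e. 9 ≤ |A + A| ≤ 15.
Lower bound 2|A|-1 is attained iff A is an arithmetic progression.
Enumerate sums a + a' for a ≤ a' (symmetric, so this suffices):
a = -4: -4+-4=-8, -4+0=-4, -4+1=-3, -4+3=-1, -4+6=2
a = 0: 0+0=0, 0+1=1, 0+3=3, 0+6=6
a = 1: 1+1=2, 1+3=4, 1+6=7
a = 3: 3+3=6, 3+6=9
a = 6: 6+6=12
Distinct sums: {-8, -4, -3, -1, 0, 1, 2, 3, 4, 6, 7, 9, 12}
|A + A| = 13

|A + A| = 13


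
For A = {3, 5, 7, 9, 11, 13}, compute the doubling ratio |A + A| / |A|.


|A| = 6.
Compute A + A by enumerating all 36 pairs.
A + A = {6, 8, 10, 12, 14, 16, 18, 20, 22, 24, 26}, so |A + A| = 11.
K = |A + A| / |A| = 11/6 (already in lowest terms) ≈ 1.8333.
Reference: AP of size 6 gives K = 11/6 ≈ 1.8333; a fully generic set of size 6 gives K ≈ 3.5000.

|A| = 6, |A + A| = 11, K = 11/6.


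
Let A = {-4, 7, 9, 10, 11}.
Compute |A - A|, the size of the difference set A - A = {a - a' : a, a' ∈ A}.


A - A = {a - a' : a, a' ∈ A}; |A| = 5.
Bounds: 2|A|-1 ≤ |A - A| ≤ |A|² - |A| + 1, i.e. 9 ≤ |A - A| ≤ 21.
Note: 0 ∈ A - A always (from a - a). The set is symmetric: if d ∈ A - A then -d ∈ A - A.
Enumerate nonzero differences d = a - a' with a > a' (then include -d):
Positive differences: {1, 2, 3, 4, 11, 13, 14, 15}
Full difference set: {0} ∪ (positive diffs) ∪ (negative diffs).
|A - A| = 1 + 2·8 = 17 (matches direct enumeration: 17).

|A - A| = 17


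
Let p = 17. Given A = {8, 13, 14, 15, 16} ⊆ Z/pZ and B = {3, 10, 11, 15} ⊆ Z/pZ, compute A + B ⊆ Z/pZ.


Work in Z/17Z: reduce every sum a + b modulo 17.
Enumerate all 20 pairs:
a = 8: 8+3=11, 8+10=1, 8+11=2, 8+15=6
a = 13: 13+3=16, 13+10=6, 13+11=7, 13+15=11
a = 14: 14+3=0, 14+10=7, 14+11=8, 14+15=12
a = 15: 15+3=1, 15+10=8, 15+11=9, 15+15=13
a = 16: 16+3=2, 16+10=9, 16+11=10, 16+15=14
Distinct residues collected: {0, 1, 2, 6, 7, 8, 9, 10, 11, 12, 13, 14, 16}
|A + B| = 13 (out of 17 total residues).

A + B = {0, 1, 2, 6, 7, 8, 9, 10, 11, 12, 13, 14, 16}


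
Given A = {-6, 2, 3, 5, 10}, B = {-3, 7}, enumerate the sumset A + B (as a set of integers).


A + B = {a + b : a ∈ A, b ∈ B}.
Enumerate all |A|·|B| = 5·2 = 10 pairs (a, b) and collect distinct sums.
a = -6: -6+-3=-9, -6+7=1
a = 2: 2+-3=-1, 2+7=9
a = 3: 3+-3=0, 3+7=10
a = 5: 5+-3=2, 5+7=12
a = 10: 10+-3=7, 10+7=17
Collecting distinct sums: A + B = {-9, -1, 0, 1, 2, 7, 9, 10, 12, 17}
|A + B| = 10

A + B = {-9, -1, 0, 1, 2, 7, 9, 10, 12, 17}


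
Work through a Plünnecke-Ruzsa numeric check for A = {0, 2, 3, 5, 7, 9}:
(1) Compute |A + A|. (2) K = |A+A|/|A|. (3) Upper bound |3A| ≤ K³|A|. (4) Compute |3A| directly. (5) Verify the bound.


|A| = 6.
Step 1: Compute A + A by enumerating all 36 pairs.
A + A = {0, 2, 3, 4, 5, 6, 7, 8, 9, 10, 11, 12, 14, 16, 18}, so |A + A| = 15.
Step 2: Doubling constant K = |A + A|/|A| = 15/6 = 15/6 ≈ 2.5000.
Step 3: Plünnecke-Ruzsa gives |3A| ≤ K³·|A| = (2.5000)³ · 6 ≈ 93.7500.
Step 4: Compute 3A = A + A + A directly by enumerating all triples (a,b,c) ∈ A³; |3A| = 24.
Step 5: Check 24 ≤ 93.7500? Yes ✓.

K = 15/6, Plünnecke-Ruzsa bound K³|A| ≈ 93.7500, |3A| = 24, inequality holds.


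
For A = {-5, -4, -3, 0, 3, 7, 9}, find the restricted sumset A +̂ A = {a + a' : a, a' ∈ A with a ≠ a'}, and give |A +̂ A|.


Restricted sumset: A +̂ A = {a + a' : a ∈ A, a' ∈ A, a ≠ a'}.
Equivalently, take A + A and drop any sum 2a that is achievable ONLY as a + a for a ∈ A (i.e. sums representable only with equal summands).
Enumerate pairs (a, a') with a < a' (symmetric, so each unordered pair gives one sum; this covers all a ≠ a'):
  -5 + -4 = -9
  -5 + -3 = -8
  -5 + 0 = -5
  -5 + 3 = -2
  -5 + 7 = 2
  -5 + 9 = 4
  -4 + -3 = -7
  -4 + 0 = -4
  -4 + 3 = -1
  -4 + 7 = 3
  -4 + 9 = 5
  -3 + 0 = -3
  -3 + 3 = 0
  -3 + 7 = 4
  -3 + 9 = 6
  0 + 3 = 3
  0 + 7 = 7
  0 + 9 = 9
  3 + 7 = 10
  3 + 9 = 12
  7 + 9 = 16
Collected distinct sums: {-9, -8, -7, -5, -4, -3, -2, -1, 0, 2, 3, 4, 5, 6, 7, 9, 10, 12, 16}
|A +̂ A| = 19
(Reference bound: |A +̂ A| ≥ 2|A| - 3 for |A| ≥ 2, with |A| = 7 giving ≥ 11.)

|A +̂ A| = 19


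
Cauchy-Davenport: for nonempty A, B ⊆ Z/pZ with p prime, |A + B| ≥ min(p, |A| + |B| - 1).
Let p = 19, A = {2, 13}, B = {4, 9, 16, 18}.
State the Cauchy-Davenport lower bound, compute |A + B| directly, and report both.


Cauchy-Davenport: |A + B| ≥ min(p, |A| + |B| - 1) for A, B nonempty in Z/pZ.
|A| = 2, |B| = 4, p = 19.
CD lower bound = min(19, 2 + 4 - 1) = min(19, 5) = 5.
Compute A + B mod 19 directly:
a = 2: 2+4=6, 2+9=11, 2+16=18, 2+18=1
a = 13: 13+4=17, 13+9=3, 13+16=10, 13+18=12
A + B = {1, 3, 6, 10, 11, 12, 17, 18}, so |A + B| = 8.
Verify: 8 ≥ 5? Yes ✓.

CD lower bound = 5, actual |A + B| = 8.


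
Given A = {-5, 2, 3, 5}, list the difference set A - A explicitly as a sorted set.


A - A = {a - a' : a, a' ∈ A}.
Compute a - a' for each ordered pair (a, a'):
a = -5: -5--5=0, -5-2=-7, -5-3=-8, -5-5=-10
a = 2: 2--5=7, 2-2=0, 2-3=-1, 2-5=-3
a = 3: 3--5=8, 3-2=1, 3-3=0, 3-5=-2
a = 5: 5--5=10, 5-2=3, 5-3=2, 5-5=0
Collecting distinct values (and noting 0 appears from a-a):
A - A = {-10, -8, -7, -3, -2, -1, 0, 1, 2, 3, 7, 8, 10}
|A - A| = 13

A - A = {-10, -8, -7, -3, -2, -1, 0, 1, 2, 3, 7, 8, 10}


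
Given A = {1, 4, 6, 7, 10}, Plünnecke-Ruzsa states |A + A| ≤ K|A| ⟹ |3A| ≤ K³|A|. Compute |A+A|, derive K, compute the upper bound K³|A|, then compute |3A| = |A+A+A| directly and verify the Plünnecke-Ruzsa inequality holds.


|A| = 5.
Step 1: Compute A + A by enumerating all 25 pairs.
A + A = {2, 5, 7, 8, 10, 11, 12, 13, 14, 16, 17, 20}, so |A + A| = 12.
Step 2: Doubling constant K = |A + A|/|A| = 12/5 = 12/5 ≈ 2.4000.
Step 3: Plünnecke-Ruzsa gives |3A| ≤ K³·|A| = (2.4000)³ · 5 ≈ 69.1200.
Step 4: Compute 3A = A + A + A directly by enumerating all triples (a,b,c) ∈ A³; |3A| = 21.
Step 5: Check 21 ≤ 69.1200? Yes ✓.

K = 12/5, Plünnecke-Ruzsa bound K³|A| ≈ 69.1200, |3A| = 21, inequality holds.


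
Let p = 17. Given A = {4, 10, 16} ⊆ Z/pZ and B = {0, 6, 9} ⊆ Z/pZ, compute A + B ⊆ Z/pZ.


Work in Z/17Z: reduce every sum a + b modulo 17.
Enumerate all 9 pairs:
a = 4: 4+0=4, 4+6=10, 4+9=13
a = 10: 10+0=10, 10+6=16, 10+9=2
a = 16: 16+0=16, 16+6=5, 16+9=8
Distinct residues collected: {2, 4, 5, 8, 10, 13, 16}
|A + B| = 7 (out of 17 total residues).

A + B = {2, 4, 5, 8, 10, 13, 16}


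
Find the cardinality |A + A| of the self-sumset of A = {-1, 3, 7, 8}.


A + A = {a + a' : a, a' ∈ A}; |A| = 4.
General bounds: 2|A| - 1 ≤ |A + A| ≤ |A|(|A|+1)/2, i.e. 7 ≤ |A + A| ≤ 10.
Lower bound 2|A|-1 is attained iff A is an arithmetic progression.
Enumerate sums a + a' for a ≤ a' (symmetric, so this suffices):
a = -1: -1+-1=-2, -1+3=2, -1+7=6, -1+8=7
a = 3: 3+3=6, 3+7=10, 3+8=11
a = 7: 7+7=14, 7+8=15
a = 8: 8+8=16
Distinct sums: {-2, 2, 6, 7, 10, 11, 14, 15, 16}
|A + A| = 9

|A + A| = 9


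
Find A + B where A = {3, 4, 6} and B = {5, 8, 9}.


A + B = {a + b : a ∈ A, b ∈ B}.
Enumerate all |A|·|B| = 3·3 = 9 pairs (a, b) and collect distinct sums.
a = 3: 3+5=8, 3+8=11, 3+9=12
a = 4: 4+5=9, 4+8=12, 4+9=13
a = 6: 6+5=11, 6+8=14, 6+9=15
Collecting distinct sums: A + B = {8, 9, 11, 12, 13, 14, 15}
|A + B| = 7

A + B = {8, 9, 11, 12, 13, 14, 15}


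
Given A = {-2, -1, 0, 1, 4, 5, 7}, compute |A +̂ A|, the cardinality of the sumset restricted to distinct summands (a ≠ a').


Restricted sumset: A +̂ A = {a + a' : a ∈ A, a' ∈ A, a ≠ a'}.
Equivalently, take A + A and drop any sum 2a that is achievable ONLY as a + a for a ∈ A (i.e. sums representable only with equal summands).
Enumerate pairs (a, a') with a < a' (symmetric, so each unordered pair gives one sum; this covers all a ≠ a'):
  -2 + -1 = -3
  -2 + 0 = -2
  -2 + 1 = -1
  -2 + 4 = 2
  -2 + 5 = 3
  -2 + 7 = 5
  -1 + 0 = -1
  -1 + 1 = 0
  -1 + 4 = 3
  -1 + 5 = 4
  -1 + 7 = 6
  0 + 1 = 1
  0 + 4 = 4
  0 + 5 = 5
  0 + 7 = 7
  1 + 4 = 5
  1 + 5 = 6
  1 + 7 = 8
  4 + 5 = 9
  4 + 7 = 11
  5 + 7 = 12
Collected distinct sums: {-3, -2, -1, 0, 1, 2, 3, 4, 5, 6, 7, 8, 9, 11, 12}
|A +̂ A| = 15
(Reference bound: |A +̂ A| ≥ 2|A| - 3 for |A| ≥ 2, with |A| = 7 giving ≥ 11.)

|A +̂ A| = 15


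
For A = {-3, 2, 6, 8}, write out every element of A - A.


A - A = {a - a' : a, a' ∈ A}.
Compute a - a' for each ordered pair (a, a'):
a = -3: -3--3=0, -3-2=-5, -3-6=-9, -3-8=-11
a = 2: 2--3=5, 2-2=0, 2-6=-4, 2-8=-6
a = 6: 6--3=9, 6-2=4, 6-6=0, 6-8=-2
a = 8: 8--3=11, 8-2=6, 8-6=2, 8-8=0
Collecting distinct values (and noting 0 appears from a-a):
A - A = {-11, -9, -6, -5, -4, -2, 0, 2, 4, 5, 6, 9, 11}
|A - A| = 13

A - A = {-11, -9, -6, -5, -4, -2, 0, 2, 4, 5, 6, 9, 11}


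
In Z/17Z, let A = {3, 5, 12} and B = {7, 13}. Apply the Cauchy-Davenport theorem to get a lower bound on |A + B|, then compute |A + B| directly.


Cauchy-Davenport: |A + B| ≥ min(p, |A| + |B| - 1) for A, B nonempty in Z/pZ.
|A| = 3, |B| = 2, p = 17.
CD lower bound = min(17, 3 + 2 - 1) = min(17, 4) = 4.
Compute A + B mod 17 directly:
a = 3: 3+7=10, 3+13=16
a = 5: 5+7=12, 5+13=1
a = 12: 12+7=2, 12+13=8
A + B = {1, 2, 8, 10, 12, 16}, so |A + B| = 6.
Verify: 6 ≥ 4? Yes ✓.

CD lower bound = 4, actual |A + B| = 6.


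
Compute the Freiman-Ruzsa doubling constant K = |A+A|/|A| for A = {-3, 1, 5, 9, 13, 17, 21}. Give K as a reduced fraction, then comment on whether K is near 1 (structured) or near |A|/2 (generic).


|A| = 7.
Compute A + A by enumerating all 49 pairs.
A + A = {-6, -2, 2, 6, 10, 14, 18, 22, 26, 30, 34, 38, 42}, so |A + A| = 13.
K = |A + A| / |A| = 13/7 (already in lowest terms) ≈ 1.8571.
Reference: AP of size 7 gives K = 13/7 ≈ 1.8571; a fully generic set of size 7 gives K ≈ 4.0000.

|A| = 7, |A + A| = 13, K = 13/7.


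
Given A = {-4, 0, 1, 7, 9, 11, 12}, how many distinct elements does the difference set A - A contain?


A - A = {a - a' : a, a' ∈ A}; |A| = 7.
Bounds: 2|A|-1 ≤ |A - A| ≤ |A|² - |A| + 1, i.e. 13 ≤ |A - A| ≤ 43.
Note: 0 ∈ A - A always (from a - a). The set is symmetric: if d ∈ A - A then -d ∈ A - A.
Enumerate nonzero differences d = a - a' with a > a' (then include -d):
Positive differences: {1, 2, 3, 4, 5, 6, 7, 8, 9, 10, 11, 12, 13, 15, 16}
Full difference set: {0} ∪ (positive diffs) ∪ (negative diffs).
|A - A| = 1 + 2·15 = 31 (matches direct enumeration: 31).

|A - A| = 31


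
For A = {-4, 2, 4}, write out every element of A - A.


A - A = {a - a' : a, a' ∈ A}.
Compute a - a' for each ordered pair (a, a'):
a = -4: -4--4=0, -4-2=-6, -4-4=-8
a = 2: 2--4=6, 2-2=0, 2-4=-2
a = 4: 4--4=8, 4-2=2, 4-4=0
Collecting distinct values (and noting 0 appears from a-a):
A - A = {-8, -6, -2, 0, 2, 6, 8}
|A - A| = 7

A - A = {-8, -6, -2, 0, 2, 6, 8}


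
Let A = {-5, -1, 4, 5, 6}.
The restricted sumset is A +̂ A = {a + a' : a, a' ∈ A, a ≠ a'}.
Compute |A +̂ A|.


Restricted sumset: A +̂ A = {a + a' : a ∈ A, a' ∈ A, a ≠ a'}.
Equivalently, take A + A and drop any sum 2a that is achievable ONLY as a + a for a ∈ A (i.e. sums representable only with equal summands).
Enumerate pairs (a, a') with a < a' (symmetric, so each unordered pair gives one sum; this covers all a ≠ a'):
  -5 + -1 = -6
  -5 + 4 = -1
  -5 + 5 = 0
  -5 + 6 = 1
  -1 + 4 = 3
  -1 + 5 = 4
  -1 + 6 = 5
  4 + 5 = 9
  4 + 6 = 10
  5 + 6 = 11
Collected distinct sums: {-6, -1, 0, 1, 3, 4, 5, 9, 10, 11}
|A +̂ A| = 10
(Reference bound: |A +̂ A| ≥ 2|A| - 3 for |A| ≥ 2, with |A| = 5 giving ≥ 7.)

|A +̂ A| = 10


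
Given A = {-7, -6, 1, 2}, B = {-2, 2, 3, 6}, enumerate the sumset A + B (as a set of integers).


A + B = {a + b : a ∈ A, b ∈ B}.
Enumerate all |A|·|B| = 4·4 = 16 pairs (a, b) and collect distinct sums.
a = -7: -7+-2=-9, -7+2=-5, -7+3=-4, -7+6=-1
a = -6: -6+-2=-8, -6+2=-4, -6+3=-3, -6+6=0
a = 1: 1+-2=-1, 1+2=3, 1+3=4, 1+6=7
a = 2: 2+-2=0, 2+2=4, 2+3=5, 2+6=8
Collecting distinct sums: A + B = {-9, -8, -5, -4, -3, -1, 0, 3, 4, 5, 7, 8}
|A + B| = 12

A + B = {-9, -8, -5, -4, -3, -1, 0, 3, 4, 5, 7, 8}


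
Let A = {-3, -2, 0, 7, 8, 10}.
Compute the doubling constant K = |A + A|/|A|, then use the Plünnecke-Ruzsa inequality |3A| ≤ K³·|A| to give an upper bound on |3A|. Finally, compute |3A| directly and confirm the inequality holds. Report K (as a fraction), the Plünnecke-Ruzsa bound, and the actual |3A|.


|A| = 6.
Step 1: Compute A + A by enumerating all 36 pairs.
A + A = {-6, -5, -4, -3, -2, 0, 4, 5, 6, 7, 8, 10, 14, 15, 16, 17, 18, 20}, so |A + A| = 18.
Step 2: Doubling constant K = |A + A|/|A| = 18/6 = 18/6 ≈ 3.0000.
Step 3: Plünnecke-Ruzsa gives |3A| ≤ K³·|A| = (3.0000)³ · 6 ≈ 162.0000.
Step 4: Compute 3A = A + A + A directly by enumerating all triples (a,b,c) ∈ A³; |3A| = 36.
Step 5: Check 36 ≤ 162.0000? Yes ✓.

K = 18/6, Plünnecke-Ruzsa bound K³|A| ≈ 162.0000, |3A| = 36, inequality holds.
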